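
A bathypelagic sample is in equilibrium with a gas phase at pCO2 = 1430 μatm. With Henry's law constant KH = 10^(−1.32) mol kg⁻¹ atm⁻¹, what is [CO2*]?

KH = 10^(−1.32) = 4.786×10^-2 mol kg⁻¹ atm⁻¹
[CO2*] = KH · pCO2 = 4.786×10^-2 × 1430×10^-6 atm = 6.84×10^-5 mol/kg

[CO2*] = 68.4 μmol/kg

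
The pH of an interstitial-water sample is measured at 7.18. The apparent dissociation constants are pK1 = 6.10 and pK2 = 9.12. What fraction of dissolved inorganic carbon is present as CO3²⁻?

α₂ = 0.0105

α₂ = 1 / (1 + [H⁺]/K2 + [H⁺]²/(K1K2)) = 1 / (1 + 10^+1.94 + 10^+0.86)
   = 1 / (1 + 87.096 + 7.2444) = 1/95.341 = 0.01049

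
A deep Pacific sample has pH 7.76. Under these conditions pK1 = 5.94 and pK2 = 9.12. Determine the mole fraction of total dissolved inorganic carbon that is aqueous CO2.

α₀ = 1 / (1 + K1/[H⁺] + K1K2/[H⁺]²) = 1 / (1 + 10^+1.82 + 10^+0.46)
   = 1 / (1 + 66.069 + 2.8840) = 1/69.953 = 0.01430

α₀ = 0.0143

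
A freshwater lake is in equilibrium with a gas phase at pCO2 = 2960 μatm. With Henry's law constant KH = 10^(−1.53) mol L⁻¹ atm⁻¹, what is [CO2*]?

KH = 10^(−1.53) = 2.951×10^-2 mol L⁻¹ atm⁻¹
[CO2*] = KH · pCO2 = 2.951×10^-2 × 2960×10^-6 atm = 8.74×10^-5 mol/L

[CO2*] = 87.4 μmol/L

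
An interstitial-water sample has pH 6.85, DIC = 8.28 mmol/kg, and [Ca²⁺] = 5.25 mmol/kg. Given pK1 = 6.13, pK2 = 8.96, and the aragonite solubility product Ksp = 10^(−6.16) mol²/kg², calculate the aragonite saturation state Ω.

Ω = 0.407

α₂ = 1 / (1 + [H⁺]/K2 + [H⁺]²/(K1K2)) = 1 / (1 + 10^+2.11 + 10^+1.39)
   = 1 / (1 + 128.82 + 24.547) = 1/154.37 = 0.006478
[CO3²⁻] = α₂ × DIC = 0.006478 × 8.28 = 0.05364 mmol/kg
Ksp = 10^(−6.16) = 6.918×10^-7
Ω = [Ca²⁺][CO3²⁻]/Ksp = (5.25×10^-3)(5.364×10^-5) / 6.918×10^-7 = 0.407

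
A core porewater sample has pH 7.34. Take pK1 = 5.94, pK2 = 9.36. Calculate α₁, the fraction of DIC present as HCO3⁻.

α₁ = 1 / (1 + [H⁺]/K1 + K2/[H⁺]) = 1 / (1 + 10^-1.40 + 10^-2.02)
   = 1 / (1 + 0.039811 + 0.0095499) = 1/1.0494 = 0.9530

α₁ = 0.953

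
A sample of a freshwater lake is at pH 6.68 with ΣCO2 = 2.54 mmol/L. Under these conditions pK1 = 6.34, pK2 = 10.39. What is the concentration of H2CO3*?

α₀ = 1 / (1 + K1/[H⁺] + K1K2/[H⁺]²) = 1 / (1 + 10^+0.34 + 10^-3.37)
   = 1 / (1 + 2.1878 + 0.00042658) = 1/3.1882 = 0.3137
[CO2*] = α₀ × DIC = 0.3137 × 2.54 = 0.797 mmol/L

[CO2*] = 0.797 mmol/L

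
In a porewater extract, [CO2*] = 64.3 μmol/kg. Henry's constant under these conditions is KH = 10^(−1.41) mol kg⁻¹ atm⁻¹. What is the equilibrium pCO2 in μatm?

KH = 10^(−1.41) = 3.890×10^-2 mol kg⁻¹ atm⁻¹
pCO2 = [CO2*]/KH = 64.3×10^-6 / 3.890×10^-2 = 1.65×10^-3 atm = 1650 μatm

pCO2 = 1650 μatm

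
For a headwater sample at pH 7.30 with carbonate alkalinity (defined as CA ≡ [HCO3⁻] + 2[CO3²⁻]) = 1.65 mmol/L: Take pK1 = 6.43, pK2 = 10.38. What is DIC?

CA = [HCO3⁻] + 2[CO3²⁻] = (α₁ + 2α₂)·DIC
At pH 7.30: [H⁺]/K1 = 10^-0.87 = 0.13490, K2/[H⁺] = 10^-3.08 = 0.00083176
α₁ = 1/(1 + 0.13490 + 0.00083176) = 1/1.1357 = 0.8805; α₂ = α₁·K2/[H⁺] = 0.0007324
α₁ + 2α₂ = 0.8820
DIC = CA / (α₁ + 2α₂) = 1.65 / 0.8820 = 1.87 mmol/L

DIC = 1.87 mmol/L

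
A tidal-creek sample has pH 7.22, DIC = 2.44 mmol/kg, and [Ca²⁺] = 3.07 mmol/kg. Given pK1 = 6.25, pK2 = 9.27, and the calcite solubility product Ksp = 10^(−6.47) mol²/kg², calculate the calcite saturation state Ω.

Ω = 0.177

α₂ = 1 / (1 + [H⁺]/K2 + [H⁺]²/(K1K2)) = 1 / (1 + 10^+2.05 + 10^+1.08)
   = 1 / (1 + 112.20 + 12.023) = 1/125.22 = 0.007986
[CO3²⁻] = α₂ × DIC = 0.007986 × 2.44 = 0.01949 mmol/kg = 19.49 μmol/kg
Ksp = 10^(−6.47) = 3.388×10^-7
Ω = [Ca²⁺][CO3²⁻]/Ksp = (3.07×10^-3)(1.949×10^-5) / 3.388×10^-7 = 0.177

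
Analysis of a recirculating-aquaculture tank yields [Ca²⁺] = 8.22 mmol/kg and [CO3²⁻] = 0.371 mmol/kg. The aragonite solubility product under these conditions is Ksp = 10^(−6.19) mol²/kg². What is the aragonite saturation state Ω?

Ω = 4.72

Ksp = 10^(−6.19) = 6.457×10^-7
Ω = [Ca²⁺][CO3²⁻]/Ksp = (8.22×10^-3)(0.371×10^-3) / 6.457×10^-7 = 4.72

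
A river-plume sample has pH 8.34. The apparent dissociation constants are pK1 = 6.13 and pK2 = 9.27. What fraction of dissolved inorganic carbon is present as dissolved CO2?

α₀ = 0.00549

α₀ = 1 / (1 + K1/[H⁺] + K1K2/[H⁺]²) = 1 / (1 + 10^+2.21 + 10^+1.28)
   = 1 / (1 + 162.18 + 19.055) = 1/182.24 = 0.005487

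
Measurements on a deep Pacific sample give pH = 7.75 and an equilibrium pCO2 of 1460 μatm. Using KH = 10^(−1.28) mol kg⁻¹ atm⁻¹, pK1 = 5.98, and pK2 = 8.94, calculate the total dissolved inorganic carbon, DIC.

[CO2*] = KH · pCO2 = 10^(−1.28) × 1460×10^-6 = 7.662×10^-5 mol/kg
α₀ = 1/(1 + K1/[H⁺] + K1K2/[H⁺]²) = 1/(1 + 10^+1.77 + 10^+0.58) = 0.01570
DIC = [CO2*]/α₀ = 7.662×10^-5 / 0.01570 = 4.88 mmol/kg

DIC = 4.88 mmol/kg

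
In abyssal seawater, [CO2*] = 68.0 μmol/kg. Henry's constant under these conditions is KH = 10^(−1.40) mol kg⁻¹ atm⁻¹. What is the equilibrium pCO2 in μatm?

KH = 10^(−1.40) = 3.981×10^-2 mol kg⁻¹ atm⁻¹
pCO2 = [CO2*]/KH = 68.0×10^-6 / 3.981×10^-2 = 1.71×10^-3 atm = 1710 μatm

pCO2 = 1710 μatm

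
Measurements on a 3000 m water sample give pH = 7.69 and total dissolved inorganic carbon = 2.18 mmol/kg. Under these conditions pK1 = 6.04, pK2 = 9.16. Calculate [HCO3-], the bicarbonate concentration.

α₁ = 1 / (1 + [H⁺]/K1 + K2/[H⁺]) = 1 / (1 + 10^-1.65 + 10^-1.47)
   = 1 / (1 + 0.022387 + 0.033884) = 1/1.0563 = 0.9467
[HCO3⁻] = α₁ × DIC = 0.9467 × 2.18 = 2.06 mmol/kg

[HCO3⁻] = 2.06 mmol/kg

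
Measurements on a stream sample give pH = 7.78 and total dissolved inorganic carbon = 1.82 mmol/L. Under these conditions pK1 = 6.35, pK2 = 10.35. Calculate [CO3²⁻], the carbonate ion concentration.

α₂ = 1 / (1 + [H⁺]/K2 + [H⁺]²/(K1K2)) = 1 / (1 + 10^+2.57 + 10^+1.14)
   = 1 / (1 + 371.54 + 13.804) = 1/386.34 = 0.002588
[CO3²⁻] = α₂ × DIC = 0.002588 × 1.82 = 0.00471 mmol/L = 4.71 μmol/L

[CO3²⁻] = 4.71 μmol/L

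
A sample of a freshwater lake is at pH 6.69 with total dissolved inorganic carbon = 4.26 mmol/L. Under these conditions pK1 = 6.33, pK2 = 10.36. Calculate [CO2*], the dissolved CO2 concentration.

α₀ = 1 / (1 + K1/[H⁺] + K1K2/[H⁺]²) = 1 / (1 + 10^+0.36 + 10^-3.31)
   = 1 / (1 + 2.2909 + 0.00048978) = 1/3.2914 = 0.3038
[CO2*] = α₀ × DIC = 0.3038 × 4.26 = 1.29 mmol/L

[CO2*] = 1.29 mmol/L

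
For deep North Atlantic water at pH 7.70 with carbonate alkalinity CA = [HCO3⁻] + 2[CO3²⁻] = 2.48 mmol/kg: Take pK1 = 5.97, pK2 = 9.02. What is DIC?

DIC = 2.41 mmol/kg

CA = [HCO3⁻] + 2[CO3²⁻] = (α₁ + 2α₂)·DIC
At pH 7.70: [H⁺]/K1 = 10^-1.73 = 0.018621, K2/[H⁺] = 10^-1.32 = 0.047863
α₁ = 1/(1 + 0.018621 + 0.047863) = 1/1.0665 = 0.9377; α₂ = α₁·K2/[H⁺] = 0.04488
α₁ + 2α₂ = 1.0274
DIC = CA / (α₁ + 2α₂) = 2.48 / 1.0274 = 2.41 mmol/kg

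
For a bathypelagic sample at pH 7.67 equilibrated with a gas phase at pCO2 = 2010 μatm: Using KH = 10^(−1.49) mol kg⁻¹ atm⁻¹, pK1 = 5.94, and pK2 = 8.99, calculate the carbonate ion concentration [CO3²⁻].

[CO2*] = KH · pCO2 = 10^(−1.49) × 2010×10^-6 = 6.504×10^-5 mol/kg
α₀ = 1/(1 + K1/[H⁺] + K1K2/[H⁺]²) = 1/(1 + 10^+1.73 + 10^+0.41) = 0.01746
DIC = [CO2*]/α₀ = 6.504×10^-5 / 0.01746 = 3.725 mmol/kg
[CO3²⁻] = α₂·DIC; α₂ = 0.04488, so [CO3²⁻] = 0.04488 × 3.725 = 0.167 mmol/kg

[CO3²⁻] = 0.167 mmol/kg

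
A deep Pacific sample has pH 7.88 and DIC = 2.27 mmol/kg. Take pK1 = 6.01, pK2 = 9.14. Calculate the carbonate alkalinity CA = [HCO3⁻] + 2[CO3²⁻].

CA = 2.36 mmol/kg

CA = [HCO3⁻] + 2[CO3²⁻] = (α₁ + 2α₂)·DIC
At pH 7.88: [H⁺]/K1 = 10^-1.87 = 0.013490, K2/[H⁺] = 10^-1.26 = 0.054954
α₁ = 1/(1 + 0.013490 + 0.054954) = 1/1.0684 = 0.9359; α₂ = α₁·K2/[H⁺] = 0.05143
α₁ + 2α₂ = 1.0388
CA = 1.0388 × 2.27 = 2.36 mmol/kg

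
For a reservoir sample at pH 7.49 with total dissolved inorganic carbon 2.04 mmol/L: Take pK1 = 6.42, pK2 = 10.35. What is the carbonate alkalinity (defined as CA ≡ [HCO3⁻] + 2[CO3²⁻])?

CA = [HCO3⁻] + 2[CO3²⁻] = (α₁ + 2α₂)·DIC
At pH 7.49: [H⁺]/K1 = 10^-1.07 = 0.085114, K2/[H⁺] = 10^-2.86 = 0.0013804
α₁ = 1/(1 + 0.085114 + 0.0013804) = 1/1.0865 = 0.9204; α₂ = α₁·K2/[H⁺] = 0.001270
α₁ + 2α₂ = 0.9229
CA = 0.9229 × 2.04 = 1.88 mmol/L

CA = 1.88 mmol/L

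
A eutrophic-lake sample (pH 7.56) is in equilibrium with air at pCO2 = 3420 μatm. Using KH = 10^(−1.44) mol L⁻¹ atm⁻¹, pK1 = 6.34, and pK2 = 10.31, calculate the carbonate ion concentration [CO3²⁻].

[CO3²⁻] = 3.66 μmol/L

[CO2*] = KH · pCO2 = 10^(−1.44) × 3420×10^-6 = 1.242×10^-4 mol/L
α₀ = 1/(1 + K1/[H⁺] + K1K2/[H⁺]²) = 1/(1 + 10^+1.22 + 10^-1.53) = 0.05674
DIC = [CO2*]/α₀ = 1.242×10^-4 / 0.05674 = 2.189 mmol/L
[CO3²⁻] = α₂·DIC; α₂ = 0.001674, so [CO3²⁻] = 0.001674 × 2.189 = 0.00366 mmol/L = 3.66 μmol/L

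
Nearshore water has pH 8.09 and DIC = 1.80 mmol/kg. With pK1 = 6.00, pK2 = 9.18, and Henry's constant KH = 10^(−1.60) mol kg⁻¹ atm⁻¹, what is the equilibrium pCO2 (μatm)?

pCO2 = 535 μatm

α₀ = 1 / (1 + K1/[H⁺] + K1K2/[H⁺]²) = 1 / (1 + 10^+2.09 + 10^+1.00)
   = 1 / (1 + 123.03 + 10.000) = 1/134.03 = 0.007461
[CO2*] = α₀ × DIC = 0.007461 × 1.80 = 0.01343 mmol/kg = 13.43 μmol/kg
pCO2 = [CO2*]/KH = 1.343×10^-5 / 2.512×10^-2 = 535 μatm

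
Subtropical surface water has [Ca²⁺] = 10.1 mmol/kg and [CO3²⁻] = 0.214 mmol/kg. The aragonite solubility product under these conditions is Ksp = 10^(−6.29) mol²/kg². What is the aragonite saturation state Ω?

Ω = 4.21

Ksp = 10^(−6.29) = 5.129×10^-7
Ω = [Ca²⁺][CO3²⁻]/Ksp = (10.1×10^-3)(0.214×10^-3) / 5.129×10^-7 = 4.21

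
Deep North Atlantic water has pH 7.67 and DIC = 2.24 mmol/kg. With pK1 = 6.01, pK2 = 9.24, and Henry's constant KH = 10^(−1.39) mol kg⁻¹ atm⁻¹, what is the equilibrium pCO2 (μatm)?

pCO2 = 1150 μatm

α₀ = 1 / (1 + K1/[H⁺] + K1K2/[H⁺]²) = 1 / (1 + 10^+1.66 + 10^+0.09)
   = 1 / (1 + 45.709 + 1.2303) = 1/47.939 = 0.02086
[CO2*] = α₀ × DIC = 0.02086 × 2.24 = 0.04673 mmol/kg
pCO2 = [CO2*]/KH = 4.673×10^-5 / 4.074×10^-2 = 1150 μatm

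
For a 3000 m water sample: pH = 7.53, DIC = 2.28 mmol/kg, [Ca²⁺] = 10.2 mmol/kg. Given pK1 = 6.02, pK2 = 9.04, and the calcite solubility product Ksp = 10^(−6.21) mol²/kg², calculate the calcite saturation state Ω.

α₂ = 1 / (1 + [H⁺]/K2 + [H⁺]²/(K1K2)) = 1 / (1 + 10^+1.51 + 10^-0.00)
   = 1 / (1 + 32.359 + 1.0000) = 1/34.359 = 0.02910
[CO3²⁻] = α₂ × DIC = 0.02910 × 2.28 = 0.06636 mmol/kg
Ksp = 10^(−6.21) = 6.166×10^-7
Ω = [Ca²⁺][CO3²⁻]/Ksp = (10.2×10^-3)(6.636×10^-5) / 6.166×10^-7 = 1.10

Ω = 1.10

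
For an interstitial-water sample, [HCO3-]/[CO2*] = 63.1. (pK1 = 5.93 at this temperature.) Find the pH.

From K1 = [H⁺][HCO3-]/[CO2*]:  pH = pK1 + log₁₀([HCO3-]/[CO2*])
log₁₀(63.1) = +1.800
pH = 5.93 + (+1.800) = 7.73

pH = 7.73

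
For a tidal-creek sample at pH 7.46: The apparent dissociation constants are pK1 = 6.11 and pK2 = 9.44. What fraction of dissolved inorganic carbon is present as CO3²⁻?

α₂ = 0.00992

α₂ = 1 / (1 + [H⁺]/K2 + [H⁺]²/(K1K2)) = 1 / (1 + 10^+1.98 + 10^+0.63)
   = 1 / (1 + 95.499 + 4.2658) = 1/100.77 = 0.009924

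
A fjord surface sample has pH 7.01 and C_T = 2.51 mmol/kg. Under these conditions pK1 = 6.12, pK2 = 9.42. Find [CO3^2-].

[CO3²⁻] = 8.62 μmol/kg

α₂ = 1 / (1 + [H⁺]/K2 + [H⁺]²/(K1K2)) = 1 / (1 + 10^+2.41 + 10^+1.52)
   = 1 / (1 + 257.04 + 33.113) = 1/291.15 = 0.003435
[CO3²⁻] = α₂ × DIC = 0.003435 × 2.51 = 0.00862 mmol/kg = 8.62 μmol/kg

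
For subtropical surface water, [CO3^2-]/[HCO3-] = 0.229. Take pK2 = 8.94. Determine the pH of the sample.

From K2 = [H⁺][CO3^2-]/[HCO3-]:  pH = pK2 + log₁₀([CO3^2-]/[HCO3-])
log₁₀(0.229) = -0.640
pH = 8.94 + (-0.640) = 8.30

pH = 8.30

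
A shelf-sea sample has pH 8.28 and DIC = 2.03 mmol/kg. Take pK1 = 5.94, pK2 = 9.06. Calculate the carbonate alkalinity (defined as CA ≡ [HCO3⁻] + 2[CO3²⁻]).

CA = 2.31 mmol/kg

CA = [HCO3⁻] + 2[CO3²⁻] = (α₁ + 2α₂)·DIC
At pH 8.28: [H⁺]/K1 = 10^-2.34 = 0.0045709, K2/[H⁺] = 10^-0.78 = 0.16596
α₁ = 1/(1 + 0.0045709 + 0.16596) = 1/1.1705 = 0.8543; α₂ = α₁·K2/[H⁺] = 0.1418
α₁ + 2α₂ = 1.1379
CA = 1.1379 × 2.03 = 2.31 mmol/kg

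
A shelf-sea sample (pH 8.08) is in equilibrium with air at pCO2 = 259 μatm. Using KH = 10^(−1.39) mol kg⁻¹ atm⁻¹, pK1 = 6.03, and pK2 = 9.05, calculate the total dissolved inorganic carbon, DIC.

DIC = 1.32 mmol/kg

[CO2*] = KH · pCO2 = 10^(−1.39) × 259×10^-6 = 1.055×10^-5 mol/kg
α₀ = 1/(1 + K1/[H⁺] + K1K2/[H⁺]²) = 1/(1 + 10^+2.05 + 10^+1.08) = 0.007986
DIC = [CO2*]/α₀ = 1.055×10^-5 / 0.007986 = 1.32 mmol/kg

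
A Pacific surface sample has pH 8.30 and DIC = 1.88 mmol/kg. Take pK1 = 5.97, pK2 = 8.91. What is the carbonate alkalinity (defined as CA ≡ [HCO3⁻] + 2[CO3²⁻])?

CA = 2.24 mmol/kg

CA = [HCO3⁻] + 2[CO3²⁻] = (α₁ + 2α₂)·DIC
At pH 8.30: [H⁺]/K1 = 10^-2.33 = 0.0046774, K2/[H⁺] = 10^-0.61 = 0.24547
α₁ = 1/(1 + 0.0046774 + 0.24547) = 1/1.2501 = 0.7999; α₂ = α₁·K2/[H⁺] = 0.1964
α₁ + 2α₂ = 1.1926
CA = 1.1926 × 1.88 = 2.24 mmol/kg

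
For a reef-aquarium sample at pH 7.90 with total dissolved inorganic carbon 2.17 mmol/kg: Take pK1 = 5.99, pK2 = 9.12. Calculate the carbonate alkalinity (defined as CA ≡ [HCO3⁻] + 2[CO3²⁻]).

CA = 2.27 mmol/kg

CA = [HCO3⁻] + 2[CO3²⁻] = (α₁ + 2α₂)·DIC
At pH 7.90: [H⁺]/K1 = 10^-1.91 = 0.012303, K2/[H⁺] = 10^-1.22 = 0.060256
α₁ = 1/(1 + 0.012303 + 0.060256) = 1/1.0726 = 0.9323; α₂ = α₁·K2/[H⁺] = 0.05618
α₁ + 2α₂ = 1.0447
CA = 1.0447 × 2.17 = 2.27 mmol/kg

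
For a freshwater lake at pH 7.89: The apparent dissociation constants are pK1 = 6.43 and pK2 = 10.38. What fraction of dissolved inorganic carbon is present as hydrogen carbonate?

α₁ = 0.963

α₁ = 1 / (1 + [H⁺]/K1 + K2/[H⁺]) = 1 / (1 + 10^-1.46 + 10^-2.49)
   = 1 / (1 + 0.034674 + 0.0032359) = 1/1.0379 = 0.9635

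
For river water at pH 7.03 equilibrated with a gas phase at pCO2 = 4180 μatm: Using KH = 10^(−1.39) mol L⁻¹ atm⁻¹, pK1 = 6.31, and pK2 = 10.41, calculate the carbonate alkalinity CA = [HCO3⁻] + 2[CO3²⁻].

CA = 0.894 mmol/L

[CO2*] = KH · pCO2 = 10^(−1.39) × 4180×10^-6 = 1.703×10^-4 mol/L
α₀ = 1/(1 + K1/[H⁺] + K1K2/[H⁺]²) = 1/(1 + 10^+0.72 + 10^-2.66) = 0.1600
DIC = [CO2*]/α₀ = 1.703×10^-4 / 0.1600 = 1.064 mmol/L
CA = (α₁ + 2α₂)·DIC = (0.8397 + 2×0.0003500) × 1.064 = 0.894 mmol/L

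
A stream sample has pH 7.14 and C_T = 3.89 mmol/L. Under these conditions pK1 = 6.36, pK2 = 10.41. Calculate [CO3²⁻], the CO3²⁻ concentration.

[CO3²⁻] = 1.79 μmol/L

α₂ = 1 / (1 + [H⁺]/K2 + [H⁺]²/(K1K2)) = 1 / (1 + 10^+3.27 + 10^+2.49)
   = 1 / (1 + 1862.1 + 309.03) = 1/2172.1 = 0.0004604
[CO3²⁻] = α₂ × DIC = 0.0004604 × 3.89 = 0.00179 mmol/L = 1.79 μmol/L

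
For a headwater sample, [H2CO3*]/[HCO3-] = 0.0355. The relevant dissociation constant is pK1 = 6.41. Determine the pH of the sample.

pH = 7.86

From K1 = [H⁺][HCO3-]/[H2CO3*]:  pH = pK1 − log₁₀([H2CO3*]/[HCO3-])
log₁₀(0.0355) = -1.450
pH = 6.41 − (-1.450) = 7.86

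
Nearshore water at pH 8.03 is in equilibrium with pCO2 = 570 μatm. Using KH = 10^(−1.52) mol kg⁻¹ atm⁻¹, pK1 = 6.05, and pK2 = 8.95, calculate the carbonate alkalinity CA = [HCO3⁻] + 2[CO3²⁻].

CA = 2.04 mmol/kg

[CO2*] = KH · pCO2 = 10^(−1.52) × 570×10^-6 = 1.721×10^-5 mol/kg
α₀ = 1/(1 + K1/[H⁺] + K1K2/[H⁺]²) = 1/(1 + 10^+1.98 + 10^+1.06) = 0.009261
DIC = [CO2*]/α₀ = 1.721×10^-5 / 0.009261 = 1.859 mmol/kg
CA = (α₁ + 2α₂)·DIC = (0.8844 + 2×0.1063) × 1.859 = 2.04 mmol/kg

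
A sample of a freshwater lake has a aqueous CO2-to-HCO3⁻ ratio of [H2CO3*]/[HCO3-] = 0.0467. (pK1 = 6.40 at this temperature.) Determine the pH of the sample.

pH = 7.73

From K1 = [H⁺][HCO3-]/[H2CO3*]:  pH = pK1 − log₁₀([H2CO3*]/[HCO3-])
log₁₀(0.0467) = -1.331
pH = 6.40 − (-1.331) = 7.73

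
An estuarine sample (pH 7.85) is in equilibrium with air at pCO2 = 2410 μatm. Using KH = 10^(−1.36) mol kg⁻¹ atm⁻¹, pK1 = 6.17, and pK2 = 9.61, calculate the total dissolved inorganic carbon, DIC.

[CO2*] = KH · pCO2 = 10^(−1.36) × 2410×10^-6 = 1.052×10^-4 mol/kg
α₀ = 1/(1 + K1/[H⁺] + K1K2/[H⁺]²) = 1/(1 + 10^+1.68 + 10^-0.08) = 0.02012
DIC = [CO2*]/α₀ = 1.052×10^-4 / 0.02012 = 5.23 mmol/kg

DIC = 5.23 mmol/kg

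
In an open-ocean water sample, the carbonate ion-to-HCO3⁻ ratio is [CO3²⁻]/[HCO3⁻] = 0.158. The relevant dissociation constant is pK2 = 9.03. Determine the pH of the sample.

From K2 = [H⁺][CO3²⁻]/[HCO3⁻]:  pH = pK2 + log₁₀([CO3²⁻]/[HCO3⁻])
log₁₀(0.158) = -0.801
pH = 9.03 + (-0.801) = 8.23

pH = 8.23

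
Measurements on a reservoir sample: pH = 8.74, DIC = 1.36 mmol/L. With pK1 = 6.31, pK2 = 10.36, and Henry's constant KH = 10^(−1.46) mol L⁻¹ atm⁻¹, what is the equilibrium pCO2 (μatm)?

pCO2 = 142 μatm

α₀ = 1 / (1 + K1/[H⁺] + K1K2/[H⁺]²) = 1 / (1 + 10^+2.43 + 10^+0.81)
   = 1 / (1 + 269.15 + 6.4565) = 1/276.61 = 0.003615
[CO2*] = α₀ × DIC = 0.003615 × 1.36 = 0.004917 mmol/L = 4.917 μmol/L
pCO2 = [CO2*]/KH = 4.917×10^-6 / 3.467×10^-2 = 142 μatm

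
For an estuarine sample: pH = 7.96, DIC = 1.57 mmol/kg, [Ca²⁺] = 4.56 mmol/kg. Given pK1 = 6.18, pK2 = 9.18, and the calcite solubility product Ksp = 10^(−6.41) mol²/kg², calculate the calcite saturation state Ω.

α₂ = 1 / (1 + [H⁺]/K2 + [H⁺]²/(K1K2)) = 1 / (1 + 10^+1.22 + 10^-0.56)
   = 1 / (1 + 16.596 + 0.27542) = 1/17.871 = 0.05596
[CO3²⁻] = α₂ × DIC = 0.05596 × 1.57 = 0.08785 mmol/kg
Ksp = 10^(−6.41) = 3.890×10^-7
Ω = [Ca²⁺][CO3²⁻]/Ksp = (4.56×10^-3)(8.785×10^-5) / 3.890×10^-7 = 1.03

Ω = 1.03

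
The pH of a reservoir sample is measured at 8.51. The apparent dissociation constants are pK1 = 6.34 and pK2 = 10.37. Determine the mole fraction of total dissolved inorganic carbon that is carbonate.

α₂ = 0.0135

α₂ = 1 / (1 + [H⁺]/K2 + [H⁺]²/(K1K2)) = 1 / (1 + 10^+1.86 + 10^-0.31)
   = 1 / (1 + 72.444 + 0.48978) = 1/73.933 = 0.01353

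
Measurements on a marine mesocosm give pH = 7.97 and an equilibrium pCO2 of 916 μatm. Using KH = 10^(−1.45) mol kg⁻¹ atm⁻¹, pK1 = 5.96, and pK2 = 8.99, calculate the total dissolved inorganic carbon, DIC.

[CO2*] = KH · pCO2 = 10^(−1.45) × 916×10^-6 = 3.250×10^-5 mol/kg
α₀ = 1/(1 + K1/[H⁺] + K1K2/[H⁺]²) = 1/(1 + 10^+2.01 + 10^+0.99) = 0.008842
DIC = [CO2*]/α₀ = 3.250×10^-5 / 0.008842 = 3.68 mmol/kg

DIC = 3.68 mmol/kg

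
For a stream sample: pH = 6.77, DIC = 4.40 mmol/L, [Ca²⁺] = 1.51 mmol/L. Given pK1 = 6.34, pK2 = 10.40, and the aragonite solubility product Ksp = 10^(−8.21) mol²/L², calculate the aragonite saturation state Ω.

Ω = 0.184

α₂ = 1 / (1 + [H⁺]/K2 + [H⁺]²/(K1K2)) = 1 / (1 + 10^+3.63 + 10^+3.20)
   = 1 / (1 + 4265.8 + 1584.9) = 1/5851.7 = 0.0001709
[CO3²⁻] = α₂ × DIC = 0.0001709 × 4.40 = 0.0007519 mmol/L = 0.7519 μmol/L
Ksp = 10^(−8.21) = 6.166×10^-9
Ω = [Ca²⁺][CO3²⁻]/Ksp = (1.51×10^-3)(7.519×10^-7) / 6.166×10^-9 = 0.184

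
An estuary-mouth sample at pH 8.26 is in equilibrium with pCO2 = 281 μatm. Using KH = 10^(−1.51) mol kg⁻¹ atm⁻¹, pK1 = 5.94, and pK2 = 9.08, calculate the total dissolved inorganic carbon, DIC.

DIC = 2.10 mmol/kg

[CO2*] = KH · pCO2 = 10^(−1.51) × 281×10^-6 = 8.684×10^-6 mol/kg
α₀ = 1/(1 + K1/[H⁺] + K1K2/[H⁺]²) = 1/(1 + 10^+2.32 + 10^+1.50) = 0.004140
DIC = [CO2*]/α₀ = 8.684×10^-6 / 0.004140 = 2.10 mmol/kg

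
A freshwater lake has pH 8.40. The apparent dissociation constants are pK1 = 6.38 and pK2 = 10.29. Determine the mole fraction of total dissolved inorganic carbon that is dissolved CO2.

α₀ = 1 / (1 + K1/[H⁺] + K1K2/[H⁺]²) = 1 / (1 + 10^+2.02 + 10^+0.13)
   = 1 / (1 + 104.71 + 1.3490) = 1/107.06 = 0.009340

α₀ = 0.00934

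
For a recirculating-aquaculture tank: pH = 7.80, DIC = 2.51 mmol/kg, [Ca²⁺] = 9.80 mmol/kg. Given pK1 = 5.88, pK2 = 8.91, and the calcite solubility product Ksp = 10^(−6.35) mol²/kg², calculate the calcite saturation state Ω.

Ω = 3.92

α₂ = 1 / (1 + [H⁺]/K2 + [H⁺]²/(K1K2)) = 1 / (1 + 10^+1.11 + 10^-0.81)
   = 1 / (1 + 12.882 + 0.15488) = 1/14.037 = 0.07124
[CO3²⁻] = α₂ × DIC = 0.07124 × 2.51 = 0.1788 mmol/kg
Ksp = 10^(−6.35) = 4.467×10^-7
Ω = [Ca²⁺][CO3²⁻]/Ksp = (9.80×10^-3)(1.788×10^-4) / 4.467×10^-7 = 3.92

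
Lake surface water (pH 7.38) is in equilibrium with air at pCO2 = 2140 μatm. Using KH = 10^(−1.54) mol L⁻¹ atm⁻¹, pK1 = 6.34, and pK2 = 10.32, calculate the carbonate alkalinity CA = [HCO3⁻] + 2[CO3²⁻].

[CO2*] = KH · pCO2 = 10^(−1.54) × 2140×10^-6 = 6.172×10^-5 mol/L
α₀ = 1/(1 + K1/[H⁺] + K1K2/[H⁺]²) = 1/(1 + 10^+1.04 + 10^-1.90) = 0.08349
DIC = [CO2*]/α₀ = 6.172×10^-5 / 0.08349 = 0.7392 mmol/L
CA = (α₁ + 2α₂)·DIC = (0.9155 + 2×0.001051) × 0.7392 = 0.678 mmol/L

CA = 0.678 mmol/L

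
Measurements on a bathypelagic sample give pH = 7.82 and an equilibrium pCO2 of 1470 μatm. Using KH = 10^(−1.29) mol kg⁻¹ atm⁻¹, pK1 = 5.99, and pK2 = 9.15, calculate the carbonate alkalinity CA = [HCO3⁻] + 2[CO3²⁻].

CA = 5.57 mmol/kg

[CO2*] = KH · pCO2 = 10^(−1.29) × 1470×10^-6 = 7.539×10^-5 mol/kg
α₀ = 1/(1 + K1/[H⁺] + K1K2/[H⁺]²) = 1/(1 + 10^+1.83 + 10^+0.50) = 0.01393
DIC = [CO2*]/α₀ = 7.539×10^-5 / 0.01393 = 5.411 mmol/kg
CA = (α₁ + 2α₂)·DIC = (0.9420 + 2×0.04406) × 5.411 = 5.57 mmol/kg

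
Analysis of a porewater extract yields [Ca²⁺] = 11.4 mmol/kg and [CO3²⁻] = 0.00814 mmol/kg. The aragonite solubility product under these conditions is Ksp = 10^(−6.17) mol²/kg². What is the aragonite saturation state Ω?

Ksp = 10^(−6.17) = 6.761×10^-7
Ω = [Ca²⁺][CO3²⁻]/Ksp = (11.4×10^-3)(0.00814×10^-3) / 6.761×10^-7 = 0.137

Ω = 0.137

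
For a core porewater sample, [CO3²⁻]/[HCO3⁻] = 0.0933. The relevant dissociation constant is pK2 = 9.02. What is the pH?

From K2 = [H⁺][CO3²⁻]/[HCO3⁻]:  pH = pK2 + log₁₀([CO3²⁻]/[HCO3⁻])
log₁₀(0.0933) = -1.030
pH = 9.02 + (-1.030) = 7.99

pH = 7.99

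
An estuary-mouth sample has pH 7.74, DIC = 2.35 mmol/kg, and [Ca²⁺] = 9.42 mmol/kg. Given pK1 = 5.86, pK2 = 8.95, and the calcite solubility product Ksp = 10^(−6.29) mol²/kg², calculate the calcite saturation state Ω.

Ω = 2.48

α₂ = 1 / (1 + [H⁺]/K2 + [H⁺]²/(K1K2)) = 1 / (1 + 10^+1.21 + 10^-0.67)
   = 1 / (1 + 16.218 + 0.21380) = 1/17.432 = 0.05737
[CO3²⁻] = α₂ × DIC = 0.05737 × 2.35 = 0.1348 mmol/kg
Ksp = 10^(−6.29) = 5.129×10^-7
Ω = [Ca²⁺][CO3²⁻]/Ksp = (9.42×10^-3)(1.348×10^-4) / 5.129×10^-7 = 2.48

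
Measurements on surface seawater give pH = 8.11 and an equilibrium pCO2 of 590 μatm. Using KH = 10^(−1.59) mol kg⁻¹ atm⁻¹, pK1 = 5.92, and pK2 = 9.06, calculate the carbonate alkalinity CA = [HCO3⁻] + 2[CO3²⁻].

[CO2*] = KH · pCO2 = 10^(−1.59) × 590×10^-6 = 1.517×10^-5 mol/kg
α₀ = 1/(1 + K1/[H⁺] + K1K2/[H⁺]²) = 1/(1 + 10^+2.19 + 10^+1.24) = 0.005772
DIC = [CO2*]/α₀ = 1.517×10^-5 / 0.005772 = 2.628 mmol/kg
CA = (α₁ + 2α₂)·DIC = (0.8939 + 2×0.1003) × 2.628 = 2.88 mmol/kg

CA = 2.88 mmol/kg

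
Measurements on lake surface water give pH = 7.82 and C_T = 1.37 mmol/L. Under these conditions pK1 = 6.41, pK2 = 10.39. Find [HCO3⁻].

α₁ = 1 / (1 + [H⁺]/K1 + K2/[H⁺]) = 1 / (1 + 10^-1.41 + 10^-2.57)
   = 1 / (1 + 0.038905 + 0.0026915) = 1/1.0416 = 0.9601
[HCO3⁻] = α₁ × DIC = 0.9601 × 1.37 = 1.32 mmol/L

[HCO3⁻] = 1.32 mmol/L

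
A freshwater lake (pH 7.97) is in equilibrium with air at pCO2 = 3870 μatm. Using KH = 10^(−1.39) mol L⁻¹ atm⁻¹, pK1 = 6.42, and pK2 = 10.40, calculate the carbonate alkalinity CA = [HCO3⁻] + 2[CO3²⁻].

[CO2*] = KH · pCO2 = 10^(−1.39) × 3870×10^-6 = 1.577×10^-4 mol/L
α₀ = 1/(1 + K1/[H⁺] + K1K2/[H⁺]²) = 1/(1 + 10^+1.55 + 10^-0.88) = 0.02731
DIC = [CO2*]/α₀ = 1.577×10^-4 / 0.02731 = 5.772 mmol/L
CA = (α₁ + 2α₂)·DIC = (0.9691 + 2×0.003600) × 5.772 = 5.64 mmol/L

CA = 5.64 mmol/L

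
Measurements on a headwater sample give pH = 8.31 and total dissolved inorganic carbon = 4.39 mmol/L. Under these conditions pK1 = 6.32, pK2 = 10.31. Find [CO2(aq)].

[CO2*] = 0.0440 mmol/L

α₀ = 1 / (1 + K1/[H⁺] + K1K2/[H⁺]²) = 1 / (1 + 10^+1.99 + 10^-0.01)
   = 1 / (1 + 97.724 + 0.97724) = 1/99.701 = 0.01003
[CO2*] = α₀ × DIC = 0.01003 × 4.39 = 0.0440 mmol/L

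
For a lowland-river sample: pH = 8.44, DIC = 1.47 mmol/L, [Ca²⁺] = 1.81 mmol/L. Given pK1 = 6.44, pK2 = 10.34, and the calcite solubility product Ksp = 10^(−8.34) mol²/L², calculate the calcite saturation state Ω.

α₂ = 1 / (1 + [H⁺]/K2 + [H⁺]²/(K1K2)) = 1 / (1 + 10^+1.90 + 10^-0.10)
   = 1 / (1 + 79.433 + 0.79433) = 1/81.227 = 0.01231
[CO3²⁻] = α₂ × DIC = 0.01231 × 1.47 = 0.01810 mmol/L = 18.10 μmol/L
Ksp = 10^(−8.34) = 4.571×10^-9
Ω = [Ca²⁺][CO3²⁻]/Ksp = (1.81×10^-3)(1.810×10^-5) / 4.571×10^-9 = 7.17

Ω = 7.17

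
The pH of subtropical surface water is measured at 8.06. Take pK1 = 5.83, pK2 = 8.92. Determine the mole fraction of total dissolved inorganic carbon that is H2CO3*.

α₀ = 1 / (1 + K1/[H⁺] + K1K2/[H⁺]²) = 1 / (1 + 10^+2.23 + 10^+1.37)
   = 1 / (1 + 169.82 + 23.442) = 1/194.27 = 0.005148

α₀ = 0.00515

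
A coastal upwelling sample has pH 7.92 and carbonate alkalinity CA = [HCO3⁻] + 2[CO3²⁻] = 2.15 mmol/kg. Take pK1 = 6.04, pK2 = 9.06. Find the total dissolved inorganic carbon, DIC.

DIC = 2.04 mmol/kg

CA = [HCO3⁻] + 2[CO3²⁻] = (α₁ + 2α₂)·DIC
At pH 7.92: [H⁺]/K1 = 10^-1.88 = 0.013183, K2/[H⁺] = 10^-1.14 = 0.072444
α₁ = 1/(1 + 0.013183 + 0.072444) = 1/1.0856 = 0.9211; α₂ = α₁·K2/[H⁺] = 0.06673
α₁ + 2α₂ = 1.0546
DIC = CA / (α₁ + 2α₂) = 2.15 / 1.0546 = 2.04 mmol/kg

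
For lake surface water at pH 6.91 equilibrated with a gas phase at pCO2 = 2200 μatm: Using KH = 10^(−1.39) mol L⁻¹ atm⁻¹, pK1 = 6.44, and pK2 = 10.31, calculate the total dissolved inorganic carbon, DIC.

[CO2*] = KH · pCO2 = 10^(−1.39) × 2200×10^-6 = 8.962×10^-5 mol/L
α₀ = 1/(1 + K1/[H⁺] + K1K2/[H⁺]²) = 1/(1 + 10^+0.47 + 10^-2.93) = 0.2530
DIC = [CO2*]/α₀ = 8.962×10^-5 / 0.2530 = 0.354 mmol/L

DIC = 0.354 mmol/L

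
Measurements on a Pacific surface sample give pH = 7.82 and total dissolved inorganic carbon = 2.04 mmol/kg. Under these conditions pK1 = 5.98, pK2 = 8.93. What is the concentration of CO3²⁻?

α₂ = 1 / (1 + [H⁺]/K2 + [H⁺]²/(K1K2)) = 1 / (1 + 10^+1.11 + 10^-0.73)
   = 1 / (1 + 12.882 + 0.18621) = 1/14.069 = 0.07108
[CO3²⁻] = α₂ × DIC = 0.07108 × 2.04 = 0.145 mmol/kg

[CO3²⁻] = 0.145 mmol/kg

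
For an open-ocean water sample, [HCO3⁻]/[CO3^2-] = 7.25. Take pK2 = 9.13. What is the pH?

From K2 = [H⁺][CO3^2-]/[HCO3⁻]:  pH = pK2 − log₁₀([HCO3⁻]/[CO3^2-])
log₁₀(7.25) = +0.860
pH = 9.13 − (+0.860) = 8.27

pH = 8.27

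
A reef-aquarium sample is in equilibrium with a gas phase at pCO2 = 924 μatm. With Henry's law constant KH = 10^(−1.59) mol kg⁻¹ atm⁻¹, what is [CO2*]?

KH = 10^(−1.59) = 2.570×10^-2 mol kg⁻¹ atm⁻¹
[CO2*] = KH · pCO2 = 2.570×10^-2 × 924×10^-6 atm = 2.38×10^-5 mol/kg

[CO2*] = 23.8 μmol/kg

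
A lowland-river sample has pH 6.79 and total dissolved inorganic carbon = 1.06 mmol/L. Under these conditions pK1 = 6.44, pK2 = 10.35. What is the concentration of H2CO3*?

[CO2*] = 0.327 mmol/L

α₀ = 1 / (1 + K1/[H⁺] + K1K2/[H⁺]²) = 1 / (1 + 10^+0.35 + 10^-3.21)
   = 1 / (1 + 2.2387 + 0.00061660) = 1/3.2393 = 0.3087
[CO2*] = α₀ × DIC = 0.3087 × 1.06 = 0.327 mmol/L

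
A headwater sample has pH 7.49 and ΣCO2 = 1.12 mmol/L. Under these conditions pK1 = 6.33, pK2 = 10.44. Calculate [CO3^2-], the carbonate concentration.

α₂ = 1 / (1 + [H⁺]/K2 + [H⁺]²/(K1K2)) = 1 / (1 + 10^+2.95 + 10^+1.79)
   = 1 / (1 + 891.25 + 61.660) = 1/953.91 = 0.001048
[CO3²⁻] = α₂ × DIC = 0.001048 × 1.12 = 0.00117 mmol/L = 1.17 μmol/L

[CO3²⁻] = 1.17 μmol/L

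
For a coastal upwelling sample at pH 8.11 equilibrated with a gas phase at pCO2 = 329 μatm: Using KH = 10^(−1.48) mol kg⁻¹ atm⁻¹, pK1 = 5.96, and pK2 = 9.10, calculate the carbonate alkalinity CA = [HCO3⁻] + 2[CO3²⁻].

[CO2*] = KH · pCO2 = 10^(−1.48) × 329×10^-6 = 1.089×10^-5 mol/kg
α₀ = 1/(1 + K1/[H⁺] + K1K2/[H⁺]²) = 1/(1 + 10^+2.15 + 10^+1.16) = 0.006381
DIC = [CO2*]/α₀ = 1.089×10^-5 / 0.006381 = 1.707 mmol/kg
CA = (α₁ + 2α₂)·DIC = (0.9014 + 2×0.09224) × 1.707 = 1.85 mmol/kg

CA = 1.85 mmol/kg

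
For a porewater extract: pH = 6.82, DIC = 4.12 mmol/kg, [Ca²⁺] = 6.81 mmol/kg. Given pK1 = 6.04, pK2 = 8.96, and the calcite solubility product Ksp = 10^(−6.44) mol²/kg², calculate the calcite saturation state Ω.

α₂ = 1 / (1 + [H⁺]/K2 + [H⁺]²/(K1K2)) = 1 / (1 + 10^+2.14 + 10^+1.36)
   = 1 / (1 + 138.04 + 22.909) = 1/161.95 = 0.006175
[CO3²⁻] = α₂ × DIC = 0.006175 × 4.12 = 0.02544 mmol/kg
Ksp = 10^(−6.44) = 3.631×10^-7
Ω = [Ca²⁺][CO3²⁻]/Ksp = (6.81×10^-3)(2.544×10^-5) / 3.631×10^-7 = 0.477

Ω = 0.477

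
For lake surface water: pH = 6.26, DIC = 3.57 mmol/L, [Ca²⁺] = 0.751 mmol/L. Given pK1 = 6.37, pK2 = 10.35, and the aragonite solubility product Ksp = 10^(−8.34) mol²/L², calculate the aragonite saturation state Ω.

α₂ = 1 / (1 + [H⁺]/K2 + [H⁺]²/(K1K2)) = 1 / (1 + 10^+4.09 + 10^+4.20)
   = 1 / (1 + 1.2303×10^4 + 1.5849×10^4) = 1/2.8153×10^4 = 3.552×10^-5
[CO3²⁻] = α₂ × DIC = 3.552×10^-5 × 3.57 = 0.0001268 mmol/L = 0.1268 μmol/L
Ksp = 10^(−8.34) = 4.571×10^-9
Ω = [Ca²⁺][CO3²⁻]/Ksp = (0.751×10^-3)(1.268×10^-7) / 4.571×10^-9 = 0.0208

Ω = 0.0208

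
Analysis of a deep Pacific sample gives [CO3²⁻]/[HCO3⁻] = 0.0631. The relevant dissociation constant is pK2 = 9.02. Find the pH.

From K2 = [H⁺][CO3²⁻]/[HCO3⁻]:  pH = pK2 + log₁₀([CO3²⁻]/[HCO3⁻])
log₁₀(0.0631) = -1.200
pH = 9.02 + (-1.200) = 7.82

pH = 7.82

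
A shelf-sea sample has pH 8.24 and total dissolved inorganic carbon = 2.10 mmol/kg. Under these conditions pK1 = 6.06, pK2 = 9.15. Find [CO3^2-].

[CO3²⁻] = 0.229 mmol/kg

α₂ = 1 / (1 + [H⁺]/K2 + [H⁺]²/(K1K2)) = 1 / (1 + 10^+0.91 + 10^-1.27)
   = 1 / (1 + 8.1283 + 0.053703) = 1/9.1820 = 0.1089
[CO3²⁻] = α₂ × DIC = 0.1089 × 2.10 = 0.229 mmol/kg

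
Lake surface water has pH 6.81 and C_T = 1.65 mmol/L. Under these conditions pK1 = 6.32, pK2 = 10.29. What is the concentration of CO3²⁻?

[CO3²⁻] = 0.413 μmol/L

α₂ = 1 / (1 + [H⁺]/K2 + [H⁺]²/(K1K2)) = 1 / (1 + 10^+3.48 + 10^+2.99)
   = 1 / (1 + 3020.0 + 977.24) = 1/3998.2 = 0.0002501
[CO3²⁻] = α₂ × DIC = 0.0002501 × 1.65 = 0.000413 mmol/L = 0.413 μmol/L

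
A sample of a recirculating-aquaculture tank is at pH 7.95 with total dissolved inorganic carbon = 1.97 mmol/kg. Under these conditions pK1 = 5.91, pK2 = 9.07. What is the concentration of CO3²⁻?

α₂ = 1 / (1 + [H⁺]/K2 + [H⁺]²/(K1K2)) = 1 / (1 + 10^+1.12 + 10^-0.92)
   = 1 / (1 + 13.183 + 0.12023) = 1/14.303 = 0.06992
[CO3²⁻] = α₂ × DIC = 0.06992 × 1.97 = 0.138 mmol/kg

[CO3²⁻] = 0.138 mmol/kg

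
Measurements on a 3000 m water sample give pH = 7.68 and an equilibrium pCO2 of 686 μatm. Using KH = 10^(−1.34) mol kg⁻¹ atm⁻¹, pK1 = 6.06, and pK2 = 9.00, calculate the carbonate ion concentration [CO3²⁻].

[CO3²⁻] = 0.0626 mmol/kg

[CO2*] = KH · pCO2 = 10^(−1.34) × 686×10^-6 = 3.136×10^-5 mol/kg
α₀ = 1/(1 + K1/[H⁺] + K1K2/[H⁺]²) = 1/(1 + 10^+1.62 + 10^+0.30) = 0.02238
DIC = [CO2*]/α₀ = 3.136×10^-5 / 0.02238 = 1.401 mmol/kg
[CO3²⁻] = α₂·DIC; α₂ = 0.04465, so [CO3²⁻] = 0.04465 × 1.401 = 0.0626 mmol/kg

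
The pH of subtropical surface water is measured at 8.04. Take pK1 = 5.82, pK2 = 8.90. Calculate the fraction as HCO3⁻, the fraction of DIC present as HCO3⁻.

α₁ = 1 / (1 + [H⁺]/K1 + K2/[H⁺]) = 1 / (1 + 10^-2.22 + 10^-0.86)
   = 1 / (1 + 0.0060256 + 0.13804) = 1/1.1441 = 0.8741

α₁ = 0.874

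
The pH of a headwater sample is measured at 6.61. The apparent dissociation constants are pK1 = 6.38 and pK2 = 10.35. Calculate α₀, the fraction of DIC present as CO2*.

α₀ = 1 / (1 + K1/[H⁺] + K1K2/[H⁺]²) = 1 / (1 + 10^+0.23 + 10^-3.51)
   = 1 / (1 + 1.6982 + 0.00030903) = 1/2.6986 = 0.3706

α₀ = 0.371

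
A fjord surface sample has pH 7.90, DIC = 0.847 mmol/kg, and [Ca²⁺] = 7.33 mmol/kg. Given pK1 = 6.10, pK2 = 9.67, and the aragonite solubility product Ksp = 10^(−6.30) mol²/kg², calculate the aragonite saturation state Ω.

α₂ = 1 / (1 + [H⁺]/K2 + [H⁺]²/(K1K2)) = 1 / (1 + 10^+1.77 + 10^-0.03)
   = 1 / (1 + 58.884 + 0.93325) = 1/60.818 = 0.01644
[CO3²⁻] = α₂ × DIC = 0.01644 × 0.847 = 0.01393 mmol/kg = 13.93 μmol/kg
Ksp = 10^(−6.30) = 5.012×10^-7
Ω = [Ca²⁺][CO3²⁻]/Ksp = (7.33×10^-3)(1.393×10^-5) / 5.012×10^-7 = 0.204

Ω = 0.204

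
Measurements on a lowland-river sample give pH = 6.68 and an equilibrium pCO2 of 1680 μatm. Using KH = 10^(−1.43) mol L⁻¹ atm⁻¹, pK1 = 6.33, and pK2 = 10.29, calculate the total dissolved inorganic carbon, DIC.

DIC = 0.202 mmol/L

[CO2*] = KH · pCO2 = 10^(−1.43) × 1680×10^-6 = 6.242×10^-5 mol/L
α₀ = 1/(1 + K1/[H⁺] + K1K2/[H⁺]²) = 1/(1 + 10^+0.35 + 10^-3.26) = 0.3087
DIC = [CO2*]/α₀ = 6.242×10^-5 / 0.3087 = 0.202 mmol/L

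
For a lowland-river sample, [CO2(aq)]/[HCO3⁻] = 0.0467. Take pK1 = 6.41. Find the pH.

From K1 = [H⁺][HCO3⁻]/[CO2(aq)]:  pH = pK1 − log₁₀([CO2(aq)]/[HCO3⁻])
log₁₀(0.0467) = -1.331
pH = 6.41 − (-1.331) = 7.74

pH = 7.74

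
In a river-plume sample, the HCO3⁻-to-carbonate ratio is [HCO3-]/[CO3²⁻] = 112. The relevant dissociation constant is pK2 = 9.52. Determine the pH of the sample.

From K2 = [H⁺][CO3²⁻]/[HCO3-]:  pH = pK2 − log₁₀([HCO3-]/[CO3²⁻])
log₁₀(112) = +2.049
pH = 9.52 − (+2.049) = 7.47

pH = 7.47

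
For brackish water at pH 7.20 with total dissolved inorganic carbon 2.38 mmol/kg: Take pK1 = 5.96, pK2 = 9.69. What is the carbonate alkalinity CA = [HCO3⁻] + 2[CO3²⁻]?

CA = 2.26 mmol/kg

CA = [HCO3⁻] + 2[CO3²⁻] = (α₁ + 2α₂)·DIC
At pH 7.20: [H⁺]/K1 = 10^-1.24 = 0.057544, K2/[H⁺] = 10^-2.49 = 0.0032359
α₁ = 1/(1 + 0.057544 + 0.0032359) = 1/1.0608 = 0.9427; α₂ = α₁·K2/[H⁺] = 0.003051
α₁ + 2α₂ = 0.9488
CA = 0.9488 × 2.38 = 2.26 mmol/kg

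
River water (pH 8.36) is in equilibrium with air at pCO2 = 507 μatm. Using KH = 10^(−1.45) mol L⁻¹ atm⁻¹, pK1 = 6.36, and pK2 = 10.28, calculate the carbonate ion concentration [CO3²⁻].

[CO2*] = KH · pCO2 = 10^(−1.45) × 507×10^-6 = 1.799×10^-5 mol/L
α₀ = 1/(1 + K1/[H⁺] + K1K2/[H⁺]²) = 1/(1 + 10^+2.00 + 10^+0.08) = 0.009785
DIC = [CO2*]/α₀ = 1.799×10^-5 / 0.009785 = 1.839 mmol/L
[CO3²⁻] = α₂·DIC; α₂ = 0.01176, so [CO3²⁻] = 0.01176 × 1.839 = 0.0216 mmol/L

[CO3²⁻] = 0.0216 mmol/L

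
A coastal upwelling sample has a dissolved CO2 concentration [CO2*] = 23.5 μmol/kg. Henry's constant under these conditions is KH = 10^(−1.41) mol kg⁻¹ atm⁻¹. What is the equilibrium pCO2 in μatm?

KH = 10^(−1.41) = 3.890×10^-2 mol kg⁻¹ atm⁻¹
pCO2 = [CO2*]/KH = 23.5×10^-6 / 3.890×10^-2 = 6.04×10^-4 atm = 604 μatm

pCO2 = 604 μatm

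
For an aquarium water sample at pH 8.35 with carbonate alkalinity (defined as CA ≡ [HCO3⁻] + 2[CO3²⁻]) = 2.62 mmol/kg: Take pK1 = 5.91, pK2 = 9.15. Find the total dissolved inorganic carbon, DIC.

CA = [HCO3⁻] + 2[CO3²⁻] = (α₁ + 2α₂)·DIC
At pH 8.35: [H⁺]/K1 = 10^-2.44 = 0.0036308, K2/[H⁺] = 10^-0.80 = 0.15849
α₁ = 1/(1 + 0.0036308 + 0.15849) = 1/1.1621 = 0.8605; α₂ = α₁·K2/[H⁺] = 0.1364
α₁ + 2α₂ = 1.1333
DIC = CA / (α₁ + 2α₂) = 2.62 / 1.1333 = 2.31 mmol/kg

DIC = 2.31 mmol/kg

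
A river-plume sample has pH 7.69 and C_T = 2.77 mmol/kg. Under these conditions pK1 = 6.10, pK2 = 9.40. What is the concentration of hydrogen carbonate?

α₁ = 1 / (1 + [H⁺]/K1 + K2/[H⁺]) = 1 / (1 + 10^-1.59 + 10^-1.71)
   = 1 / (1 + 0.025704 + 0.019498) = 1/1.0452 = 0.9568
[HCO3⁻] = α₁ × DIC = 0.9568 × 2.77 = 2.65 mmol/kg

[HCO3⁻] = 2.65 mmol/kg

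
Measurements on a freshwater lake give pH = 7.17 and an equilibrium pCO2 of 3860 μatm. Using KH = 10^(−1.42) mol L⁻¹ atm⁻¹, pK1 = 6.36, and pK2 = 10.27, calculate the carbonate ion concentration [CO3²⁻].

[CO2*] = KH · pCO2 = 10^(−1.42) × 3860×10^-6 = 1.468×10^-4 mol/L
α₀ = 1/(1 + K1/[H⁺] + K1K2/[H⁺]²) = 1/(1 + 10^+0.81 + 10^-2.29) = 0.1340
DIC = [CO2*]/α₀ = 1.468×10^-4 / 0.1340 = 1.095 mmol/L
[CO3²⁻] = α₂·DIC; α₂ = 0.0006873, so [CO3²⁻] = 0.0006873 × 1.095 = 0.000753 mmol/L = 0.753 μmol/L

[CO3²⁻] = 0.753 μmol/L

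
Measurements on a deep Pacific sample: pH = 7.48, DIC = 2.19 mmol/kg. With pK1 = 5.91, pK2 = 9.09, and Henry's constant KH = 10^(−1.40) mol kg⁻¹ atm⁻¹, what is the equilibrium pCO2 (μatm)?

α₀ = 1 / (1 + K1/[H⁺] + K1K2/[H⁺]²) = 1 / (1 + 10^+1.57 + 10^-0.04)
   = 1 / (1 + 37.154 + 0.91201) = 1/39.066 = 0.02560
[CO2*] = α₀ × DIC = 0.02560 × 2.19 = 0.05606 mmol/kg
pCO2 = [CO2*]/KH = 5.606×10^-5 / 3.981×10^-2 = 1410 μatm

pCO2 = 1410 μatm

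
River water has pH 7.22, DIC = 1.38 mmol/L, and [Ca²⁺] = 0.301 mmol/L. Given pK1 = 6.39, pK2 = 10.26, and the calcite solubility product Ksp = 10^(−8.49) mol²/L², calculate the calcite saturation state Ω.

Ω = 0.102

α₂ = 1 / (1 + [H⁺]/K2 + [H⁺]²/(K1K2)) = 1 / (1 + 10^+3.04 + 10^+2.21)
   = 1 / (1 + 1096.5 + 162.18) = 1/1259.7 = 0.0007939
[CO3²⁻] = α₂ × DIC = 0.0007939 × 1.38 = 0.001096 mmol/L = 1.096 μmol/L
Ksp = 10^(−8.49) = 3.236×10^-9
Ω = [Ca²⁺][CO3²⁻]/Ksp = (0.301×10^-3)(1.096×10^-6) / 3.236×10^-9 = 0.102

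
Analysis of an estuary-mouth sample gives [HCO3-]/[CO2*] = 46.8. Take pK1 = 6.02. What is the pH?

pH = 7.69

From K1 = [H⁺][HCO3-]/[CO2*]:  pH = pK1 + log₁₀([HCO3-]/[CO2*])
log₁₀(46.8) = +1.670
pH = 6.02 + (+1.670) = 7.69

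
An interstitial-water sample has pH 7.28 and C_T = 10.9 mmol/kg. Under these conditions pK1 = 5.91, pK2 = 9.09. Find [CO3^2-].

α₂ = 1 / (1 + [H⁺]/K2 + [H⁺]²/(K1K2)) = 1 / (1 + 10^+1.81 + 10^+0.44)
   = 1 / (1 + 64.565 + 2.7542) = 1/68.320 = 0.01464
[CO3²⁻] = α₂ × DIC = 0.01464 × 10.9 = 0.160 mmol/kg

[CO3²⁻] = 0.160 mmol/kg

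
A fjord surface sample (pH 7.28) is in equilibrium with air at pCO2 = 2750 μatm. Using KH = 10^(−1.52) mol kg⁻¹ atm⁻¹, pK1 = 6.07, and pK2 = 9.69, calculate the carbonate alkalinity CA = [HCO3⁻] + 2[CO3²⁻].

[CO2*] = KH · pCO2 = 10^(−1.52) × 2750×10^-6 = 8.305×10^-5 mol/kg
α₀ = 1/(1 + K1/[H⁺] + K1K2/[H⁺]²) = 1/(1 + 10^+1.21 + 10^-1.20) = 0.05787
DIC = [CO2*]/α₀ = 8.305×10^-5 / 0.05787 = 1.435 mmol/kg
CA = (α₁ + 2α₂)·DIC = (0.9385 + 2×0.003651) × 1.435 = 1.36 mmol/kg

CA = 1.36 mmol/kg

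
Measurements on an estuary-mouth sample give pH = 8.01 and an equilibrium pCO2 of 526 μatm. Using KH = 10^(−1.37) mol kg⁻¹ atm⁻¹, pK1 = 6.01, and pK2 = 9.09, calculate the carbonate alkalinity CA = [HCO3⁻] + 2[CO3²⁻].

[CO2*] = KH · pCO2 = 10^(−1.37) × 526×10^-6 = 2.244×10^-5 mol/kg
α₀ = 1/(1 + K1/[H⁺] + K1K2/[H⁺]²) = 1/(1 + 10^+2.00 + 10^+0.92) = 0.009148
DIC = [CO2*]/α₀ = 2.244×10^-5 / 0.009148 = 2.453 mmol/kg
CA = (α₁ + 2α₂)·DIC = (0.9148 + 2×0.07609) × 2.453 = 2.62 mmol/kg

CA = 2.62 mmol/kg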